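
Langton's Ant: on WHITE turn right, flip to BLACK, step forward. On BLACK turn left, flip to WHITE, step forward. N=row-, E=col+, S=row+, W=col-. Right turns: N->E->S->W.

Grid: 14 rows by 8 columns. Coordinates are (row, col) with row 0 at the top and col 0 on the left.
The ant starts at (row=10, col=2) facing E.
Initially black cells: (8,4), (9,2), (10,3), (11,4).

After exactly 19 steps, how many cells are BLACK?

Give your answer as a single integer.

Answer: 11

Derivation:
Step 1: on WHITE (10,2): turn R to S, flip to black, move to (11,2). |black|=5
Step 2: on WHITE (11,2): turn R to W, flip to black, move to (11,1). |black|=6
Step 3: on WHITE (11,1): turn R to N, flip to black, move to (10,1). |black|=7
Step 4: on WHITE (10,1): turn R to E, flip to black, move to (10,2). |black|=8
Step 5: on BLACK (10,2): turn L to N, flip to white, move to (9,2). |black|=7
Step 6: on BLACK (9,2): turn L to W, flip to white, move to (9,1). |black|=6
Step 7: on WHITE (9,1): turn R to N, flip to black, move to (8,1). |black|=7
Step 8: on WHITE (8,1): turn R to E, flip to black, move to (8,2). |black|=8
Step 9: on WHITE (8,2): turn R to S, flip to black, move to (9,2). |black|=9
Step 10: on WHITE (9,2): turn R to W, flip to black, move to (9,1). |black|=10
Step 11: on BLACK (9,1): turn L to S, flip to white, move to (10,1). |black|=9
Step 12: on BLACK (10,1): turn L to E, flip to white, move to (10,2). |black|=8
Step 13: on WHITE (10,2): turn R to S, flip to black, move to (11,2). |black|=9
Step 14: on BLACK (11,2): turn L to E, flip to white, move to (11,3). |black|=8
Step 15: on WHITE (11,3): turn R to S, flip to black, move to (12,3). |black|=9
Step 16: on WHITE (12,3): turn R to W, flip to black, move to (12,2). |black|=10
Step 17: on WHITE (12,2): turn R to N, flip to black, move to (11,2). |black|=11
Step 18: on WHITE (11,2): turn R to E, flip to black, move to (11,3). |black|=12
Step 19: on BLACK (11,3): turn L to N, flip to white, move to (10,3). |black|=11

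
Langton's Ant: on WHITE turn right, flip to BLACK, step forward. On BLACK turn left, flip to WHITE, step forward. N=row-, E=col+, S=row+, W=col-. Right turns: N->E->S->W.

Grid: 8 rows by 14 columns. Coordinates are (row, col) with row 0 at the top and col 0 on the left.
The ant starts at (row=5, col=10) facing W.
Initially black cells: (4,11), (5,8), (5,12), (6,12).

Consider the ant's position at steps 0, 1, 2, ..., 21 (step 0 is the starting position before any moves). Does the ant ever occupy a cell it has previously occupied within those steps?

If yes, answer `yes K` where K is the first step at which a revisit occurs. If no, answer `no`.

Answer: yes 6

Derivation:
Step 1: on WHITE (5,10): turn R to N, flip to black, move to (4,10). |black|=5 — new cell
Step 2: on WHITE (4,10): turn R to E, flip to black, move to (4,11). |black|=6 — new cell
Step 3: on BLACK (4,11): turn L to N, flip to white, move to (3,11). |black|=5 — new cell
Step 4: on WHITE (3,11): turn R to E, flip to black, move to (3,12). |black|=6 — new cell
Step 5: on WHITE (3,12): turn R to S, flip to black, move to (4,12). |black|=7 — new cell
Step 6: on WHITE (4,12): turn R to W, flip to black, move to (4,11). |black|=8 — REVISIT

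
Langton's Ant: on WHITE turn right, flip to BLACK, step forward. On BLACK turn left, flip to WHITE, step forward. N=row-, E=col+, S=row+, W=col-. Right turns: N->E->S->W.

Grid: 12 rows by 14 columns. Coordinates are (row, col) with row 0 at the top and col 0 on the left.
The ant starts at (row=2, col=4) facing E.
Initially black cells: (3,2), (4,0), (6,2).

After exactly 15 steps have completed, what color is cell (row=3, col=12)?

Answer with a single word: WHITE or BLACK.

Step 1: on WHITE (2,4): turn R to S, flip to black, move to (3,4). |black|=4
Step 2: on WHITE (3,4): turn R to W, flip to black, move to (3,3). |black|=5
Step 3: on WHITE (3,3): turn R to N, flip to black, move to (2,3). |black|=6
Step 4: on WHITE (2,3): turn R to E, flip to black, move to (2,4). |black|=7
Step 5: on BLACK (2,4): turn L to N, flip to white, move to (1,4). |black|=6
Step 6: on WHITE (1,4): turn R to E, flip to black, move to (1,5). |black|=7
Step 7: on WHITE (1,5): turn R to S, flip to black, move to (2,5). |black|=8
Step 8: on WHITE (2,5): turn R to W, flip to black, move to (2,4). |black|=9
Step 9: on WHITE (2,4): turn R to N, flip to black, move to (1,4). |black|=10
Step 10: on BLACK (1,4): turn L to W, flip to white, move to (1,3). |black|=9
Step 11: on WHITE (1,3): turn R to N, flip to black, move to (0,3). |black|=10
Step 12: on WHITE (0,3): turn R to E, flip to black, move to (0,4). |black|=11
Step 13: on WHITE (0,4): turn R to S, flip to black, move to (1,4). |black|=12
Step 14: on WHITE (1,4): turn R to W, flip to black, move to (1,3). |black|=13
Step 15: on BLACK (1,3): turn L to S, flip to white, move to (2,3). |black|=12

Answer: WHITE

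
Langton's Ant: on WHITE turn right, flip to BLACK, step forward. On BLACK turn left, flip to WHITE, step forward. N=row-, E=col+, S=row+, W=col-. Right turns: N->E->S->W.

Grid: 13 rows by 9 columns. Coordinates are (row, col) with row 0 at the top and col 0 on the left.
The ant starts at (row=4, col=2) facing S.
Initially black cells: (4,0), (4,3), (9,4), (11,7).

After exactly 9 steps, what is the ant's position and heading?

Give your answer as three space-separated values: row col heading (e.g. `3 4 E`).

Step 1: on WHITE (4,2): turn R to W, flip to black, move to (4,1). |black|=5
Step 2: on WHITE (4,1): turn R to N, flip to black, move to (3,1). |black|=6
Step 3: on WHITE (3,1): turn R to E, flip to black, move to (3,2). |black|=7
Step 4: on WHITE (3,2): turn R to S, flip to black, move to (4,2). |black|=8
Step 5: on BLACK (4,2): turn L to E, flip to white, move to (4,3). |black|=7
Step 6: on BLACK (4,3): turn L to N, flip to white, move to (3,3). |black|=6
Step 7: on WHITE (3,3): turn R to E, flip to black, move to (3,4). |black|=7
Step 8: on WHITE (3,4): turn R to S, flip to black, move to (4,4). |black|=8
Step 9: on WHITE (4,4): turn R to W, flip to black, move to (4,3). |black|=9

Answer: 4 3 W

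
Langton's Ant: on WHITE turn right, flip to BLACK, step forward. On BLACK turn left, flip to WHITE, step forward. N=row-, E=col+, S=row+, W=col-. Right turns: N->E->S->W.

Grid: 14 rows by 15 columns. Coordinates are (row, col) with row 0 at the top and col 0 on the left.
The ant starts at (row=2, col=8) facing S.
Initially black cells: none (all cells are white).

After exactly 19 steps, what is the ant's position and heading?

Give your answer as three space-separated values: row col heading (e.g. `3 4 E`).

Step 1: on WHITE (2,8): turn R to W, flip to black, move to (2,7). |black|=1
Step 2: on WHITE (2,7): turn R to N, flip to black, move to (1,7). |black|=2
Step 3: on WHITE (1,7): turn R to E, flip to black, move to (1,8). |black|=3
Step 4: on WHITE (1,8): turn R to S, flip to black, move to (2,8). |black|=4
Step 5: on BLACK (2,8): turn L to E, flip to white, move to (2,9). |black|=3
Step 6: on WHITE (2,9): turn R to S, flip to black, move to (3,9). |black|=4
Step 7: on WHITE (3,9): turn R to W, flip to black, move to (3,8). |black|=5
Step 8: on WHITE (3,8): turn R to N, flip to black, move to (2,8). |black|=6
Step 9: on WHITE (2,8): turn R to E, flip to black, move to (2,9). |black|=7
Step 10: on BLACK (2,9): turn L to N, flip to white, move to (1,9). |black|=6
Step 11: on WHITE (1,9): turn R to E, flip to black, move to (1,10). |black|=7
Step 12: on WHITE (1,10): turn R to S, flip to black, move to (2,10). |black|=8
Step 13: on WHITE (2,10): turn R to W, flip to black, move to (2,9). |black|=9
Step 14: on WHITE (2,9): turn R to N, flip to black, move to (1,9). |black|=10
Step 15: on BLACK (1,9): turn L to W, flip to white, move to (1,8). |black|=9
Step 16: on BLACK (1,8): turn L to S, flip to white, move to (2,8). |black|=8
Step 17: on BLACK (2,8): turn L to E, flip to white, move to (2,9). |black|=7
Step 18: on BLACK (2,9): turn L to N, flip to white, move to (1,9). |black|=6
Step 19: on WHITE (1,9): turn R to E, flip to black, move to (1,10). |black|=7

Answer: 1 10 E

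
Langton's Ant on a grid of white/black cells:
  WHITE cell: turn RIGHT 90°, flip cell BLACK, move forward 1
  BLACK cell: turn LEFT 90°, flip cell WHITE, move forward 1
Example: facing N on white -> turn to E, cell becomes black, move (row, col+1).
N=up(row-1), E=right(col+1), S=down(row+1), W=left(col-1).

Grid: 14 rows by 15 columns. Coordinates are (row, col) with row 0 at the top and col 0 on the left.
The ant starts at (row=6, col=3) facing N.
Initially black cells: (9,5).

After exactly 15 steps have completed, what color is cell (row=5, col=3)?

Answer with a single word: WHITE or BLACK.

Step 1: on WHITE (6,3): turn R to E, flip to black, move to (6,4). |black|=2
Step 2: on WHITE (6,4): turn R to S, flip to black, move to (7,4). |black|=3
Step 3: on WHITE (7,4): turn R to W, flip to black, move to (7,3). |black|=4
Step 4: on WHITE (7,3): turn R to N, flip to black, move to (6,3). |black|=5
Step 5: on BLACK (6,3): turn L to W, flip to white, move to (6,2). |black|=4
Step 6: on WHITE (6,2): turn R to N, flip to black, move to (5,2). |black|=5
Step 7: on WHITE (5,2): turn R to E, flip to black, move to (5,3). |black|=6
Step 8: on WHITE (5,3): turn R to S, flip to black, move to (6,3). |black|=7
Step 9: on WHITE (6,3): turn R to W, flip to black, move to (6,2). |black|=8
Step 10: on BLACK (6,2): turn L to S, flip to white, move to (7,2). |black|=7
Step 11: on WHITE (7,2): turn R to W, flip to black, move to (7,1). |black|=8
Step 12: on WHITE (7,1): turn R to N, flip to black, move to (6,1). |black|=9
Step 13: on WHITE (6,1): turn R to E, flip to black, move to (6,2). |black|=10
Step 14: on WHITE (6,2): turn R to S, flip to black, move to (7,2). |black|=11
Step 15: on BLACK (7,2): turn L to E, flip to white, move to (7,3). |black|=10

Answer: BLACK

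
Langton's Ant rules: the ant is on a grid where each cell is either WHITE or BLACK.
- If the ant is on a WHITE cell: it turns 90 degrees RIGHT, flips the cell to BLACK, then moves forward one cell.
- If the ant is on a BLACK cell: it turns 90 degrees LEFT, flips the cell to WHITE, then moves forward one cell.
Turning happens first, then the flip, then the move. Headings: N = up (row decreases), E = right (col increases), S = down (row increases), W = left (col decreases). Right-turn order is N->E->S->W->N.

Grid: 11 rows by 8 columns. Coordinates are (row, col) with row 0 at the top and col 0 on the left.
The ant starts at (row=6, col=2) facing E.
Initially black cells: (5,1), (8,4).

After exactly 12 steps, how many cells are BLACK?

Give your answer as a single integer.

Step 1: on WHITE (6,2): turn R to S, flip to black, move to (7,2). |black|=3
Step 2: on WHITE (7,2): turn R to W, flip to black, move to (7,1). |black|=4
Step 3: on WHITE (7,1): turn R to N, flip to black, move to (6,1). |black|=5
Step 4: on WHITE (6,1): turn R to E, flip to black, move to (6,2). |black|=6
Step 5: on BLACK (6,2): turn L to N, flip to white, move to (5,2). |black|=5
Step 6: on WHITE (5,2): turn R to E, flip to black, move to (5,3). |black|=6
Step 7: on WHITE (5,3): turn R to S, flip to black, move to (6,3). |black|=7
Step 8: on WHITE (6,3): turn R to W, flip to black, move to (6,2). |black|=8
Step 9: on WHITE (6,2): turn R to N, flip to black, move to (5,2). |black|=9
Step 10: on BLACK (5,2): turn L to W, flip to white, move to (5,1). |black|=8
Step 11: on BLACK (5,1): turn L to S, flip to white, move to (6,1). |black|=7
Step 12: on BLACK (6,1): turn L to E, flip to white, move to (6,2). |black|=6

Answer: 6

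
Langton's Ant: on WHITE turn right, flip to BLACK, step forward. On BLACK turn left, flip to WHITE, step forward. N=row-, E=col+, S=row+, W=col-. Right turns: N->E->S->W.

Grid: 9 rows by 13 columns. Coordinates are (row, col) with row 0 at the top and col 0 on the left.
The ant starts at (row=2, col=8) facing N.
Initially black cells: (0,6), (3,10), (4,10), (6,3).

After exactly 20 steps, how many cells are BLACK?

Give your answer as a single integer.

Answer: 10

Derivation:
Step 1: on WHITE (2,8): turn R to E, flip to black, move to (2,9). |black|=5
Step 2: on WHITE (2,9): turn R to S, flip to black, move to (3,9). |black|=6
Step 3: on WHITE (3,9): turn R to W, flip to black, move to (3,8). |black|=7
Step 4: on WHITE (3,8): turn R to N, flip to black, move to (2,8). |black|=8
Step 5: on BLACK (2,8): turn L to W, flip to white, move to (2,7). |black|=7
Step 6: on WHITE (2,7): turn R to N, flip to black, move to (1,7). |black|=8
Step 7: on WHITE (1,7): turn R to E, flip to black, move to (1,8). |black|=9
Step 8: on WHITE (1,8): turn R to S, flip to black, move to (2,8). |black|=10
Step 9: on WHITE (2,8): turn R to W, flip to black, move to (2,7). |black|=11
Step 10: on BLACK (2,7): turn L to S, flip to white, move to (3,7). |black|=10
Step 11: on WHITE (3,7): turn R to W, flip to black, move to (3,6). |black|=11
Step 12: on WHITE (3,6): turn R to N, flip to black, move to (2,6). |black|=12
Step 13: on WHITE (2,6): turn R to E, flip to black, move to (2,7). |black|=13
Step 14: on WHITE (2,7): turn R to S, flip to black, move to (3,7). |black|=14
Step 15: on BLACK (3,7): turn L to E, flip to white, move to (3,8). |black|=13
Step 16: on BLACK (3,8): turn L to N, flip to white, move to (2,8). |black|=12
Step 17: on BLACK (2,8): turn L to W, flip to white, move to (2,7). |black|=11
Step 18: on BLACK (2,7): turn L to S, flip to white, move to (3,7). |black|=10
Step 19: on WHITE (3,7): turn R to W, flip to black, move to (3,6). |black|=11
Step 20: on BLACK (3,6): turn L to S, flip to white, move to (4,6). |black|=10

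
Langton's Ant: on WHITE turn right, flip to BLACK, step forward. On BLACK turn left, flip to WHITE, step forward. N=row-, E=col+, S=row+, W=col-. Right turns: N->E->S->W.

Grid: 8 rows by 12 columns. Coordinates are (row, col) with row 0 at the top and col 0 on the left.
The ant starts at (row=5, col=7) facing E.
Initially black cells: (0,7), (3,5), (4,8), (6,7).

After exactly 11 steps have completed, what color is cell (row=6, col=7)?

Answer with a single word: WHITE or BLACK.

Step 1: on WHITE (5,7): turn R to S, flip to black, move to (6,7). |black|=5
Step 2: on BLACK (6,7): turn L to E, flip to white, move to (6,8). |black|=4
Step 3: on WHITE (6,8): turn R to S, flip to black, move to (7,8). |black|=5
Step 4: on WHITE (7,8): turn R to W, flip to black, move to (7,7). |black|=6
Step 5: on WHITE (7,7): turn R to N, flip to black, move to (6,7). |black|=7
Step 6: on WHITE (6,7): turn R to E, flip to black, move to (6,8). |black|=8
Step 7: on BLACK (6,8): turn L to N, flip to white, move to (5,8). |black|=7
Step 8: on WHITE (5,8): turn R to E, flip to black, move to (5,9). |black|=8
Step 9: on WHITE (5,9): turn R to S, flip to black, move to (6,9). |black|=9
Step 10: on WHITE (6,9): turn R to W, flip to black, move to (6,8). |black|=10
Step 11: on WHITE (6,8): turn R to N, flip to black, move to (5,8). |black|=11

Answer: BLACK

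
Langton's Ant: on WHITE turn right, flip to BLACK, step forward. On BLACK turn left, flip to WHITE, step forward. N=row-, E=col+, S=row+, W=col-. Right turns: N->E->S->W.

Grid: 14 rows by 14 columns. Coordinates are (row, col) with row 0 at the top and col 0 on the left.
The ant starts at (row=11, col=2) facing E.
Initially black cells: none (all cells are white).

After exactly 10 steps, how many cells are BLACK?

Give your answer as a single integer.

Answer: 6

Derivation:
Step 1: on WHITE (11,2): turn R to S, flip to black, move to (12,2). |black|=1
Step 2: on WHITE (12,2): turn R to W, flip to black, move to (12,1). |black|=2
Step 3: on WHITE (12,1): turn R to N, flip to black, move to (11,1). |black|=3
Step 4: on WHITE (11,1): turn R to E, flip to black, move to (11,2). |black|=4
Step 5: on BLACK (11,2): turn L to N, flip to white, move to (10,2). |black|=3
Step 6: on WHITE (10,2): turn R to E, flip to black, move to (10,3). |black|=4
Step 7: on WHITE (10,3): turn R to S, flip to black, move to (11,3). |black|=5
Step 8: on WHITE (11,3): turn R to W, flip to black, move to (11,2). |black|=6
Step 9: on WHITE (11,2): turn R to N, flip to black, move to (10,2). |black|=7
Step 10: on BLACK (10,2): turn L to W, flip to white, move to (10,1). |black|=6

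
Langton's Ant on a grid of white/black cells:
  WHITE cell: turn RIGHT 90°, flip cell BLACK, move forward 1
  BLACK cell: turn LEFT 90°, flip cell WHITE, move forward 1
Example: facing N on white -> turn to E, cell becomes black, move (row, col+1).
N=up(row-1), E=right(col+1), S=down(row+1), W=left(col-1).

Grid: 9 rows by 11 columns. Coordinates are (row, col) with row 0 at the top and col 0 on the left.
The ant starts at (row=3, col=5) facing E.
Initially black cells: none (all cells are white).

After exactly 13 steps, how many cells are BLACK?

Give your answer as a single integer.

Answer: 9

Derivation:
Step 1: on WHITE (3,5): turn R to S, flip to black, move to (4,5). |black|=1
Step 2: on WHITE (4,5): turn R to W, flip to black, move to (4,4). |black|=2
Step 3: on WHITE (4,4): turn R to N, flip to black, move to (3,4). |black|=3
Step 4: on WHITE (3,4): turn R to E, flip to black, move to (3,5). |black|=4
Step 5: on BLACK (3,5): turn L to N, flip to white, move to (2,5). |black|=3
Step 6: on WHITE (2,5): turn R to E, flip to black, move to (2,6). |black|=4
Step 7: on WHITE (2,6): turn R to S, flip to black, move to (3,6). |black|=5
Step 8: on WHITE (3,6): turn R to W, flip to black, move to (3,5). |black|=6
Step 9: on WHITE (3,5): turn R to N, flip to black, move to (2,5). |black|=7
Step 10: on BLACK (2,5): turn L to W, flip to white, move to (2,4). |black|=6
Step 11: on WHITE (2,4): turn R to N, flip to black, move to (1,4). |black|=7
Step 12: on WHITE (1,4): turn R to E, flip to black, move to (1,5). |black|=8
Step 13: on WHITE (1,5): turn R to S, flip to black, move to (2,5). |black|=9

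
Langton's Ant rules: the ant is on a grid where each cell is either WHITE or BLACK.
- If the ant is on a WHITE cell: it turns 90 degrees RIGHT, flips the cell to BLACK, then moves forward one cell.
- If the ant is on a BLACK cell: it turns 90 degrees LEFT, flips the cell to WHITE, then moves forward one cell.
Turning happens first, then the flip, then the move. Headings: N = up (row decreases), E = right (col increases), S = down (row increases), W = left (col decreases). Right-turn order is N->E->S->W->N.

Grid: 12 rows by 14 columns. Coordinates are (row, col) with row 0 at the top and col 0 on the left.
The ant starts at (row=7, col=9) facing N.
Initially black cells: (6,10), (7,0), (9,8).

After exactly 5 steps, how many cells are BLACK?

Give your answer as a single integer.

Step 1: on WHITE (7,9): turn R to E, flip to black, move to (7,10). |black|=4
Step 2: on WHITE (7,10): turn R to S, flip to black, move to (8,10). |black|=5
Step 3: on WHITE (8,10): turn R to W, flip to black, move to (8,9). |black|=6
Step 4: on WHITE (8,9): turn R to N, flip to black, move to (7,9). |black|=7
Step 5: on BLACK (7,9): turn L to W, flip to white, move to (7,8). |black|=6

Answer: 6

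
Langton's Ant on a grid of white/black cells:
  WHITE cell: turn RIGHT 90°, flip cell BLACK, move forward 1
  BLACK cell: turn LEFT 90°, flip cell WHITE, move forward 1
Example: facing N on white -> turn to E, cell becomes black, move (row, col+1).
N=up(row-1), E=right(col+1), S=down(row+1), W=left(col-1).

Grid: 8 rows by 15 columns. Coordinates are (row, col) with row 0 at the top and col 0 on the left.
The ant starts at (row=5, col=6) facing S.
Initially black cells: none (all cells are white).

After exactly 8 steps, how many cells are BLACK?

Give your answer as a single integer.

Answer: 6

Derivation:
Step 1: on WHITE (5,6): turn R to W, flip to black, move to (5,5). |black|=1
Step 2: on WHITE (5,5): turn R to N, flip to black, move to (4,5). |black|=2
Step 3: on WHITE (4,5): turn R to E, flip to black, move to (4,6). |black|=3
Step 4: on WHITE (4,6): turn R to S, flip to black, move to (5,6). |black|=4
Step 5: on BLACK (5,6): turn L to E, flip to white, move to (5,7). |black|=3
Step 6: on WHITE (5,7): turn R to S, flip to black, move to (6,7). |black|=4
Step 7: on WHITE (6,7): turn R to W, flip to black, move to (6,6). |black|=5
Step 8: on WHITE (6,6): turn R to N, flip to black, move to (5,6). |black|=6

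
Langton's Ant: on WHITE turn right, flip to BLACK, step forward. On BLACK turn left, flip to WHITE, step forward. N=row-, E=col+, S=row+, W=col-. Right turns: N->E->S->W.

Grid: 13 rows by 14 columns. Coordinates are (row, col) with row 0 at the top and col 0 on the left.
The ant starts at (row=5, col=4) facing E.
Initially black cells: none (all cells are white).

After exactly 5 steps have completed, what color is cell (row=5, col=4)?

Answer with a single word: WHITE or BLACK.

Step 1: on WHITE (5,4): turn R to S, flip to black, move to (6,4). |black|=1
Step 2: on WHITE (6,4): turn R to W, flip to black, move to (6,3). |black|=2
Step 3: on WHITE (6,3): turn R to N, flip to black, move to (5,3). |black|=3
Step 4: on WHITE (5,3): turn R to E, flip to black, move to (5,4). |black|=4
Step 5: on BLACK (5,4): turn L to N, flip to white, move to (4,4). |black|=3

Answer: WHITE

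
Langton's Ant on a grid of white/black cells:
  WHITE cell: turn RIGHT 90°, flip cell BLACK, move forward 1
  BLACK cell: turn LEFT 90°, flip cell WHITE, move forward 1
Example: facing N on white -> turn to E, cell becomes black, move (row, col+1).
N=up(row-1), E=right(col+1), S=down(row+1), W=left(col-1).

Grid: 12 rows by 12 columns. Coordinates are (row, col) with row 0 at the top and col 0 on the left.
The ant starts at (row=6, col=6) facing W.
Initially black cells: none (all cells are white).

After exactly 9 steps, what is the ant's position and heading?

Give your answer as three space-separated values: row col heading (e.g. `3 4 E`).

Answer: 7 6 S

Derivation:
Step 1: on WHITE (6,6): turn R to N, flip to black, move to (5,6). |black|=1
Step 2: on WHITE (5,6): turn R to E, flip to black, move to (5,7). |black|=2
Step 3: on WHITE (5,7): turn R to S, flip to black, move to (6,7). |black|=3
Step 4: on WHITE (6,7): turn R to W, flip to black, move to (6,6). |black|=4
Step 5: on BLACK (6,6): turn L to S, flip to white, move to (7,6). |black|=3
Step 6: on WHITE (7,6): turn R to W, flip to black, move to (7,5). |black|=4
Step 7: on WHITE (7,5): turn R to N, flip to black, move to (6,5). |black|=5
Step 8: on WHITE (6,5): turn R to E, flip to black, move to (6,6). |black|=6
Step 9: on WHITE (6,6): turn R to S, flip to black, move to (7,6). |black|=7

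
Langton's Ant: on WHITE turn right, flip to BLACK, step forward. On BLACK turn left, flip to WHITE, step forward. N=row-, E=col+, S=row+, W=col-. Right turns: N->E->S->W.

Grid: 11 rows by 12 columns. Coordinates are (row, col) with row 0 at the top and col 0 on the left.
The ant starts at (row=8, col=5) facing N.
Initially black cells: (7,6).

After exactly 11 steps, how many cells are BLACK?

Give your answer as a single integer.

Step 1: on WHITE (8,5): turn R to E, flip to black, move to (8,6). |black|=2
Step 2: on WHITE (8,6): turn R to S, flip to black, move to (9,6). |black|=3
Step 3: on WHITE (9,6): turn R to W, flip to black, move to (9,5). |black|=4
Step 4: on WHITE (9,5): turn R to N, flip to black, move to (8,5). |black|=5
Step 5: on BLACK (8,5): turn L to W, flip to white, move to (8,4). |black|=4
Step 6: on WHITE (8,4): turn R to N, flip to black, move to (7,4). |black|=5
Step 7: on WHITE (7,4): turn R to E, flip to black, move to (7,5). |black|=6
Step 8: on WHITE (7,5): turn R to S, flip to black, move to (8,5). |black|=7
Step 9: on WHITE (8,5): turn R to W, flip to black, move to (8,4). |black|=8
Step 10: on BLACK (8,4): turn L to S, flip to white, move to (9,4). |black|=7
Step 11: on WHITE (9,4): turn R to W, flip to black, move to (9,3). |black|=8

Answer: 8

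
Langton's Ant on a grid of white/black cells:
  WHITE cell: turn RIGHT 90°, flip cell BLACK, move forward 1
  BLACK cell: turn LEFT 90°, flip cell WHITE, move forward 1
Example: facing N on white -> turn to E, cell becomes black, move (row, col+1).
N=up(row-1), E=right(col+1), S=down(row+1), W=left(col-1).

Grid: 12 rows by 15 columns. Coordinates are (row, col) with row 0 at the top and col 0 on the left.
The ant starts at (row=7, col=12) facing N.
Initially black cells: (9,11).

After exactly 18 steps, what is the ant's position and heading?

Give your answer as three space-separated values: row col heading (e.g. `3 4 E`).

Step 1: on WHITE (7,12): turn R to E, flip to black, move to (7,13). |black|=2
Step 2: on WHITE (7,13): turn R to S, flip to black, move to (8,13). |black|=3
Step 3: on WHITE (8,13): turn R to W, flip to black, move to (8,12). |black|=4
Step 4: on WHITE (8,12): turn R to N, flip to black, move to (7,12). |black|=5
Step 5: on BLACK (7,12): turn L to W, flip to white, move to (7,11). |black|=4
Step 6: on WHITE (7,11): turn R to N, flip to black, move to (6,11). |black|=5
Step 7: on WHITE (6,11): turn R to E, flip to black, move to (6,12). |black|=6
Step 8: on WHITE (6,12): turn R to S, flip to black, move to (7,12). |black|=7
Step 9: on WHITE (7,12): turn R to W, flip to black, move to (7,11). |black|=8
Step 10: on BLACK (7,11): turn L to S, flip to white, move to (8,11). |black|=7
Step 11: on WHITE (8,11): turn R to W, flip to black, move to (8,10). |black|=8
Step 12: on WHITE (8,10): turn R to N, flip to black, move to (7,10). |black|=9
Step 13: on WHITE (7,10): turn R to E, flip to black, move to (7,11). |black|=10
Step 14: on WHITE (7,11): turn R to S, flip to black, move to (8,11). |black|=11
Step 15: on BLACK (8,11): turn L to E, flip to white, move to (8,12). |black|=10
Step 16: on BLACK (8,12): turn L to N, flip to white, move to (7,12). |black|=9
Step 17: on BLACK (7,12): turn L to W, flip to white, move to (7,11). |black|=8
Step 18: on BLACK (7,11): turn L to S, flip to white, move to (8,11). |black|=7

Answer: 8 11 S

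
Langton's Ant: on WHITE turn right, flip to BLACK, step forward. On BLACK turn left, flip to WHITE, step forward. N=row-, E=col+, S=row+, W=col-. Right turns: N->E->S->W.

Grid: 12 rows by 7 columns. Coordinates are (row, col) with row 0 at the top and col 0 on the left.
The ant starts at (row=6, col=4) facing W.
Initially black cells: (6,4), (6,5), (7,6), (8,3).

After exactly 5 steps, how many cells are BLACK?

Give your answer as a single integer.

Step 1: on BLACK (6,4): turn L to S, flip to white, move to (7,4). |black|=3
Step 2: on WHITE (7,4): turn R to W, flip to black, move to (7,3). |black|=4
Step 3: on WHITE (7,3): turn R to N, flip to black, move to (6,3). |black|=5
Step 4: on WHITE (6,3): turn R to E, flip to black, move to (6,4). |black|=6
Step 5: on WHITE (6,4): turn R to S, flip to black, move to (7,4). |black|=7

Answer: 7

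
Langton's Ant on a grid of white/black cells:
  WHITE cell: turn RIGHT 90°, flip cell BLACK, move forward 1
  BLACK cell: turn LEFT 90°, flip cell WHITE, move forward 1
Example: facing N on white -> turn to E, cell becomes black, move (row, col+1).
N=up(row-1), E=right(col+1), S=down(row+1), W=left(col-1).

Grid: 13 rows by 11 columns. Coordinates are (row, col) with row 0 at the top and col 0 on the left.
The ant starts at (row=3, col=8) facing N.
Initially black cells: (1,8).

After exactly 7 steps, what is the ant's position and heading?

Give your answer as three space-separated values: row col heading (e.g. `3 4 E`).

Answer: 2 8 E

Derivation:
Step 1: on WHITE (3,8): turn R to E, flip to black, move to (3,9). |black|=2
Step 2: on WHITE (3,9): turn R to S, flip to black, move to (4,9). |black|=3
Step 3: on WHITE (4,9): turn R to W, flip to black, move to (4,8). |black|=4
Step 4: on WHITE (4,8): turn R to N, flip to black, move to (3,8). |black|=5
Step 5: on BLACK (3,8): turn L to W, flip to white, move to (3,7). |black|=4
Step 6: on WHITE (3,7): turn R to N, flip to black, move to (2,7). |black|=5
Step 7: on WHITE (2,7): turn R to E, flip to black, move to (2,8). |black|=6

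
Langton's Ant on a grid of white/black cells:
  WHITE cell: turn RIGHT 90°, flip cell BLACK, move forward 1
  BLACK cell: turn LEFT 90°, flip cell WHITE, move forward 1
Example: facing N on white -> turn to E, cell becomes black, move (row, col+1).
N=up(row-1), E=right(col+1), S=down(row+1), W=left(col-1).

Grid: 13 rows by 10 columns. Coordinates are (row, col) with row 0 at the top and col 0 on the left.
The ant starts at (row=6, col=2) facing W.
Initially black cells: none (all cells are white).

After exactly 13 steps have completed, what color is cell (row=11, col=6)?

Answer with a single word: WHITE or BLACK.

Step 1: on WHITE (6,2): turn R to N, flip to black, move to (5,2). |black|=1
Step 2: on WHITE (5,2): turn R to E, flip to black, move to (5,3). |black|=2
Step 3: on WHITE (5,3): turn R to S, flip to black, move to (6,3). |black|=3
Step 4: on WHITE (6,3): turn R to W, flip to black, move to (6,2). |black|=4
Step 5: on BLACK (6,2): turn L to S, flip to white, move to (7,2). |black|=3
Step 6: on WHITE (7,2): turn R to W, flip to black, move to (7,1). |black|=4
Step 7: on WHITE (7,1): turn R to N, flip to black, move to (6,1). |black|=5
Step 8: on WHITE (6,1): turn R to E, flip to black, move to (6,2). |black|=6
Step 9: on WHITE (6,2): turn R to S, flip to black, move to (7,2). |black|=7
Step 10: on BLACK (7,2): turn L to E, flip to white, move to (7,3). |black|=6
Step 11: on WHITE (7,3): turn R to S, flip to black, move to (8,3). |black|=7
Step 12: on WHITE (8,3): turn R to W, flip to black, move to (8,2). |black|=8
Step 13: on WHITE (8,2): turn R to N, flip to black, move to (7,2). |black|=9

Answer: WHITE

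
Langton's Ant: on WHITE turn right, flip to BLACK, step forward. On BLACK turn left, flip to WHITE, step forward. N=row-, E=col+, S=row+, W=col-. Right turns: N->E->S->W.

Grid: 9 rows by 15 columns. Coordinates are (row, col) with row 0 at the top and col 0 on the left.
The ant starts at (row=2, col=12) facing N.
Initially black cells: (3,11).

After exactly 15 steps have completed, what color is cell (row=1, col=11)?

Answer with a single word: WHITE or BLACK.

Step 1: on WHITE (2,12): turn R to E, flip to black, move to (2,13). |black|=2
Step 2: on WHITE (2,13): turn R to S, flip to black, move to (3,13). |black|=3
Step 3: on WHITE (3,13): turn R to W, flip to black, move to (3,12). |black|=4
Step 4: on WHITE (3,12): turn R to N, flip to black, move to (2,12). |black|=5
Step 5: on BLACK (2,12): turn L to W, flip to white, move to (2,11). |black|=4
Step 6: on WHITE (2,11): turn R to N, flip to black, move to (1,11). |black|=5
Step 7: on WHITE (1,11): turn R to E, flip to black, move to (1,12). |black|=6
Step 8: on WHITE (1,12): turn R to S, flip to black, move to (2,12). |black|=7
Step 9: on WHITE (2,12): turn R to W, flip to black, move to (2,11). |black|=8
Step 10: on BLACK (2,11): turn L to S, flip to white, move to (3,11). |black|=7
Step 11: on BLACK (3,11): turn L to E, flip to white, move to (3,12). |black|=6
Step 12: on BLACK (3,12): turn L to N, flip to white, move to (2,12). |black|=5
Step 13: on BLACK (2,12): turn L to W, flip to white, move to (2,11). |black|=4
Step 14: on WHITE (2,11): turn R to N, flip to black, move to (1,11). |black|=5
Step 15: on BLACK (1,11): turn L to W, flip to white, move to (1,10). |black|=4

Answer: WHITE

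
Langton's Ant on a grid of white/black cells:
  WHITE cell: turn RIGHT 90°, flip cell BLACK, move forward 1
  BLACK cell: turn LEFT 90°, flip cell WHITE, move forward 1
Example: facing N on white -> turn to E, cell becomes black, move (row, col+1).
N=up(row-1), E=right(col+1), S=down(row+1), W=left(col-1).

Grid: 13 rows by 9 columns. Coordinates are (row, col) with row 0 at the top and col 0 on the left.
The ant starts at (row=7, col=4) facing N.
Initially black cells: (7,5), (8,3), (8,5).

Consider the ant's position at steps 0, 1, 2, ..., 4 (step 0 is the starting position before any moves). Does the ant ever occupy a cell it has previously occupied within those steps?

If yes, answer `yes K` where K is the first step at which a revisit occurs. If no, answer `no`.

Answer: no

Derivation:
Step 1: on WHITE (7,4): turn R to E, flip to black, move to (7,5). |black|=4 — new cell
Step 2: on BLACK (7,5): turn L to N, flip to white, move to (6,5). |black|=3 — new cell
Step 3: on WHITE (6,5): turn R to E, flip to black, move to (6,6). |black|=4 — new cell
Step 4: on WHITE (6,6): turn R to S, flip to black, move to (7,6). |black|=5 — new cell
No revisit within 4 steps.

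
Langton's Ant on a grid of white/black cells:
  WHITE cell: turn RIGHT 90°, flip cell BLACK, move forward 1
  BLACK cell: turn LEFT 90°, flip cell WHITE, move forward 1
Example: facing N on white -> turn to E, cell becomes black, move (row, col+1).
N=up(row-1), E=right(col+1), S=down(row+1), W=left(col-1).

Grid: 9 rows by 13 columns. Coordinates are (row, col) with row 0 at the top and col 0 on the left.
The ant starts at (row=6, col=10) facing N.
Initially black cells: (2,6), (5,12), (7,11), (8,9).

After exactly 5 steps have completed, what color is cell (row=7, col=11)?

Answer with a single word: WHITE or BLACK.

Answer: WHITE

Derivation:
Step 1: on WHITE (6,10): turn R to E, flip to black, move to (6,11). |black|=5
Step 2: on WHITE (6,11): turn R to S, flip to black, move to (7,11). |black|=6
Step 3: on BLACK (7,11): turn L to E, flip to white, move to (7,12). |black|=5
Step 4: on WHITE (7,12): turn R to S, flip to black, move to (8,12). |black|=6
Step 5: on WHITE (8,12): turn R to W, flip to black, move to (8,11). |black|=7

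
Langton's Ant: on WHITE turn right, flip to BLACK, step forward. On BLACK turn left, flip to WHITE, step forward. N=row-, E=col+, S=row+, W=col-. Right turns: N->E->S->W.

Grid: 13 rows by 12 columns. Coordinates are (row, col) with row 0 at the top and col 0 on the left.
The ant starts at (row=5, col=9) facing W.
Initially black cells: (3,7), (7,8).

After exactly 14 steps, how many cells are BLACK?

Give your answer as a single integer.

Step 1: on WHITE (5,9): turn R to N, flip to black, move to (4,9). |black|=3
Step 2: on WHITE (4,9): turn R to E, flip to black, move to (4,10). |black|=4
Step 3: on WHITE (4,10): turn R to S, flip to black, move to (5,10). |black|=5
Step 4: on WHITE (5,10): turn R to W, flip to black, move to (5,9). |black|=6
Step 5: on BLACK (5,9): turn L to S, flip to white, move to (6,9). |black|=5
Step 6: on WHITE (6,9): turn R to W, flip to black, move to (6,8). |black|=6
Step 7: on WHITE (6,8): turn R to N, flip to black, move to (5,8). |black|=7
Step 8: on WHITE (5,8): turn R to E, flip to black, move to (5,9). |black|=8
Step 9: on WHITE (5,9): turn R to S, flip to black, move to (6,9). |black|=9
Step 10: on BLACK (6,9): turn L to E, flip to white, move to (6,10). |black|=8
Step 11: on WHITE (6,10): turn R to S, flip to black, move to (7,10). |black|=9
Step 12: on WHITE (7,10): turn R to W, flip to black, move to (7,9). |black|=10
Step 13: on WHITE (7,9): turn R to N, flip to black, move to (6,9). |black|=11
Step 14: on WHITE (6,9): turn R to E, flip to black, move to (6,10). |black|=12

Answer: 12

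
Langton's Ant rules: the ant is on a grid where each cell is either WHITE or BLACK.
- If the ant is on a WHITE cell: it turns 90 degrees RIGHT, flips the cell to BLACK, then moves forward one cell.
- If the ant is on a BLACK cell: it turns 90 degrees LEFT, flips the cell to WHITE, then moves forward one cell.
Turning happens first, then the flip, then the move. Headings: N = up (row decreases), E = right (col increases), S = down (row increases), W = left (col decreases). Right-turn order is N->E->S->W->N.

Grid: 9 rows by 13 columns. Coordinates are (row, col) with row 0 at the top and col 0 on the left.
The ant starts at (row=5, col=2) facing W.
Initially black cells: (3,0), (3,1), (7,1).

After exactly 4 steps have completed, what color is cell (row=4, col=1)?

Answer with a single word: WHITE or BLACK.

Answer: WHITE

Derivation:
Step 1: on WHITE (5,2): turn R to N, flip to black, move to (4,2). |black|=4
Step 2: on WHITE (4,2): turn R to E, flip to black, move to (4,3). |black|=5
Step 3: on WHITE (4,3): turn R to S, flip to black, move to (5,3). |black|=6
Step 4: on WHITE (5,3): turn R to W, flip to black, move to (5,2). |black|=7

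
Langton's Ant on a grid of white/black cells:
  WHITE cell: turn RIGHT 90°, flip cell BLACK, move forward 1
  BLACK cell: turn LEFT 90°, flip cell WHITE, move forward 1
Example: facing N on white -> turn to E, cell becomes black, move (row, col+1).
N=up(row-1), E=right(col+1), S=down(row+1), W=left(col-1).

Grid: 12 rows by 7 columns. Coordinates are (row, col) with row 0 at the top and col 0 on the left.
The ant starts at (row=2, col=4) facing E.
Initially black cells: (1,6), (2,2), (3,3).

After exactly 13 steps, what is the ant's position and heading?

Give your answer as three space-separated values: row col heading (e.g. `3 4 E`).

Answer: 3 4 N

Derivation:
Step 1: on WHITE (2,4): turn R to S, flip to black, move to (3,4). |black|=4
Step 2: on WHITE (3,4): turn R to W, flip to black, move to (3,3). |black|=5
Step 3: on BLACK (3,3): turn L to S, flip to white, move to (4,3). |black|=4
Step 4: on WHITE (4,3): turn R to W, flip to black, move to (4,2). |black|=5
Step 5: on WHITE (4,2): turn R to N, flip to black, move to (3,2). |black|=6
Step 6: on WHITE (3,2): turn R to E, flip to black, move to (3,3). |black|=7
Step 7: on WHITE (3,3): turn R to S, flip to black, move to (4,3). |black|=8
Step 8: on BLACK (4,3): turn L to E, flip to white, move to (4,4). |black|=7
Step 9: on WHITE (4,4): turn R to S, flip to black, move to (5,4). |black|=8
Step 10: on WHITE (5,4): turn R to W, flip to black, move to (5,3). |black|=9
Step 11: on WHITE (5,3): turn R to N, flip to black, move to (4,3). |black|=10
Step 12: on WHITE (4,3): turn R to E, flip to black, move to (4,4). |black|=11
Step 13: on BLACK (4,4): turn L to N, flip to white, move to (3,4). |black|=10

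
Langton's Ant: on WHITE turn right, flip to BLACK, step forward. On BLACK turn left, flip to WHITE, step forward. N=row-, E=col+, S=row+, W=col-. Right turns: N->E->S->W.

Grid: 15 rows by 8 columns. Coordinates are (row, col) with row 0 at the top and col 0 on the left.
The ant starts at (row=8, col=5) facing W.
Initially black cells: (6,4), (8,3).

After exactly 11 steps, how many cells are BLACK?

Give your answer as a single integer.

Step 1: on WHITE (8,5): turn R to N, flip to black, move to (7,5). |black|=3
Step 2: on WHITE (7,5): turn R to E, flip to black, move to (7,6). |black|=4
Step 3: on WHITE (7,6): turn R to S, flip to black, move to (8,6). |black|=5
Step 4: on WHITE (8,6): turn R to W, flip to black, move to (8,5). |black|=6
Step 5: on BLACK (8,5): turn L to S, flip to white, move to (9,5). |black|=5
Step 6: on WHITE (9,5): turn R to W, flip to black, move to (9,4). |black|=6
Step 7: on WHITE (9,4): turn R to N, flip to black, move to (8,4). |black|=7
Step 8: on WHITE (8,4): turn R to E, flip to black, move to (8,5). |black|=8
Step 9: on WHITE (8,5): turn R to S, flip to black, move to (9,5). |black|=9
Step 10: on BLACK (9,5): turn L to E, flip to white, move to (9,6). |black|=8
Step 11: on WHITE (9,6): turn R to S, flip to black, move to (10,6). |black|=9

Answer: 9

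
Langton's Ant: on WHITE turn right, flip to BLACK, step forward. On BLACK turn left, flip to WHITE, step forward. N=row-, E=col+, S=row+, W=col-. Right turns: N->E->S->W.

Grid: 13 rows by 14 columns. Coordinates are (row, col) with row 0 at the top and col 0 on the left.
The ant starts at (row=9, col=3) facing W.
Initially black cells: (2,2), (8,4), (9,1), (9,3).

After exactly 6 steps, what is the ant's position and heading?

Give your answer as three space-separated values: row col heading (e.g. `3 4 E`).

Step 1: on BLACK (9,3): turn L to S, flip to white, move to (10,3). |black|=3
Step 2: on WHITE (10,3): turn R to W, flip to black, move to (10,2). |black|=4
Step 3: on WHITE (10,2): turn R to N, flip to black, move to (9,2). |black|=5
Step 4: on WHITE (9,2): turn R to E, flip to black, move to (9,3). |black|=6
Step 5: on WHITE (9,3): turn R to S, flip to black, move to (10,3). |black|=7
Step 6: on BLACK (10,3): turn L to E, flip to white, move to (10,4). |black|=6

Answer: 10 4 E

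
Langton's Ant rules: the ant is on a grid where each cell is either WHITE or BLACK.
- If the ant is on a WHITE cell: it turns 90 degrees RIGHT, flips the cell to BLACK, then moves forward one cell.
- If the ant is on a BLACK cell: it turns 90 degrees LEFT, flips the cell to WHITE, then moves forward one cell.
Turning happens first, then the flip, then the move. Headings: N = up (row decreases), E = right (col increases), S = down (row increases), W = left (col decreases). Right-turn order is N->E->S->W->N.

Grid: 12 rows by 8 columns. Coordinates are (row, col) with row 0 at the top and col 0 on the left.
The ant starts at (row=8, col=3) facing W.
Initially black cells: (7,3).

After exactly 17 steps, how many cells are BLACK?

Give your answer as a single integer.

Step 1: on WHITE (8,3): turn R to N, flip to black, move to (7,3). |black|=2
Step 2: on BLACK (7,3): turn L to W, flip to white, move to (7,2). |black|=1
Step 3: on WHITE (7,2): turn R to N, flip to black, move to (6,2). |black|=2
Step 4: on WHITE (6,2): turn R to E, flip to black, move to (6,3). |black|=3
Step 5: on WHITE (6,3): turn R to S, flip to black, move to (7,3). |black|=4
Step 6: on WHITE (7,3): turn R to W, flip to black, move to (7,2). |black|=5
Step 7: on BLACK (7,2): turn L to S, flip to white, move to (8,2). |black|=4
Step 8: on WHITE (8,2): turn R to W, flip to black, move to (8,1). |black|=5
Step 9: on WHITE (8,1): turn R to N, flip to black, move to (7,1). |black|=6
Step 10: on WHITE (7,1): turn R to E, flip to black, move to (7,2). |black|=7
Step 11: on WHITE (7,2): turn R to S, flip to black, move to (8,2). |black|=8
Step 12: on BLACK (8,2): turn L to E, flip to white, move to (8,3). |black|=7
Step 13: on BLACK (8,3): turn L to N, flip to white, move to (7,3). |black|=6
Step 14: on BLACK (7,3): turn L to W, flip to white, move to (7,2). |black|=5
Step 15: on BLACK (7,2): turn L to S, flip to white, move to (8,2). |black|=4
Step 16: on WHITE (8,2): turn R to W, flip to black, move to (8,1). |black|=5
Step 17: on BLACK (8,1): turn L to S, flip to white, move to (9,1). |black|=4

Answer: 4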